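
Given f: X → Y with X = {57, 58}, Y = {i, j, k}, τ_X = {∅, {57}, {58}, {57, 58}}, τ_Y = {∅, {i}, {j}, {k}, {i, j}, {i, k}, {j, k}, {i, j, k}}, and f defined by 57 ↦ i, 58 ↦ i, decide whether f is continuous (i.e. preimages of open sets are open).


f IS continuous.

Compute f^{-1}(U) for each U ∈ τ_Y:
  U = ∅: f^{-1}(U) = ∅ ∈ τ_X ✓.
  U = {i}: f^{-1}(U) = {57, 58} ∈ τ_X ✓.
  U = {j}: f^{-1}(U) = ∅ ∈ τ_X ✓.
  U = {k}: f^{-1}(U) = ∅ ∈ τ_X ✓.
  U = {i, j}: f^{-1}(U) = {57, 58} ∈ τ_X ✓.
  U = {i, k}: f^{-1}(U) = {57, 58} ∈ τ_X ✓.
  U = {j, k}: f^{-1}(U) = ∅ ∈ τ_X ✓.
  U = {i, j, k}: f^{-1}(U) = {57, 58} ∈ τ_X ✓.
Every preimage lies in τ_X, so f IS continuous.


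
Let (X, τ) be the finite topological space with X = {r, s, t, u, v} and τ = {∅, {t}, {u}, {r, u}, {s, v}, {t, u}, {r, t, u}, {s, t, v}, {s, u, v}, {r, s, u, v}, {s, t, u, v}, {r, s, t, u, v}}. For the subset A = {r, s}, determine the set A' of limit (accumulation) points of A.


A' = {v}

For each x ∈ X, list the open sets U ∈ τ with x ∈ U, then check whether U ∩ (A ∖ {x}) ≠ ∅ for every such U.
  x = r: open {r, u} ∋ x has {r, u} ∩ (A ∖ {r}) = ∅, so x is NOT a limit point.
  x = s: open {s, v} ∋ x has {s, v} ∩ (A ∖ {s}) = ∅, so x is NOT a limit point.
  x = t: open {t} ∋ x has {t} ∩ (A ∖ {t}) = ∅, so x is NOT a limit point.
  x = u: open {u} ∋ x has {u} ∩ (A ∖ {u}) = ∅, so x is NOT a limit point.
  x = v: opens ∋ x are {s, v}, {s, t, v}, {s, u, v}, {r, s, u, v}, {s, t, u, v}, {r, s, t, u, v}; each meets A ∖ {v}, so x IS a limit point.
Collecting: A' = {v}.


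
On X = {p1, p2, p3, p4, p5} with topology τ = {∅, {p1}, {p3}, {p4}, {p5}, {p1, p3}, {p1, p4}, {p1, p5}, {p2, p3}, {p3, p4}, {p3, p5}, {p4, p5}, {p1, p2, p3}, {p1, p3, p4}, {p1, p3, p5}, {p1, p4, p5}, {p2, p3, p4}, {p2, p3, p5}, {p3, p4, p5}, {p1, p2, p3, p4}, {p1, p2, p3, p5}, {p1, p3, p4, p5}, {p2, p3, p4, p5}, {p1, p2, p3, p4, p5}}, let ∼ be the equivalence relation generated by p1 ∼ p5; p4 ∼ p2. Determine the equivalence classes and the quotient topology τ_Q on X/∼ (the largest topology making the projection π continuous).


X/∼ = {[p1=p5], [p2=p4], [p3]}; |τ_Q| = 6.

Equivalence classes: [p1=p5], [p2=p4], [p3].
Quotient map π: X → X/∼ sends p1 ↦ [p1=p5], p2 ↦ [p2=p4], p3 ↦ [p3], p4 ↦ [p2=p4], p5 ↦ [p1=p5].
For each subset V ⊆ X/∼, compute π^{-1}(V) ⊆ X and check whether π^{-1}(V) ∈ τ. V is open in τ_Q iff π^{-1}(V) ∈ τ.
  V = {}: π^{-1}(V) = ∅ ∈ τ ✓.
  V = {[p1=p5]}: π^{-1}(V) = {p1, p5} ∈ τ ✓.
  V = {[p2=p4]}: π^{-1}(V) = {p2, p4} ∉ τ ✗.
  V = {[p1=p5], [p2=p4]}: π^{-1}(V) = {p1, p2, p4, p5} ∉ τ ✗.
  V = {[p3]}: π^{-1}(V) = {p3} ∈ τ ✓.
  V = {[p1=p5], [p3]}: π^{-1}(V) = {p1, p3, p5} ∈ τ ✓.
  V = {[p2=p4], [p3]}: π^{-1}(V) = {p2, p3, p4} ∈ τ ✓.
  V = {[p1=p5], [p2=p4], [p3]}: π^{-1}(V) = {p1, p2, p3, p4, p5} ∈ τ ✓.
Open sets in the quotient: τ_Q = {{}, {[p1=p5]}, {[p3]}, {[p1=p5], [p3]}, {[p2=p4], [p3]}, {[p1=p5], [p2=p4], [p3]}} (6 elements).


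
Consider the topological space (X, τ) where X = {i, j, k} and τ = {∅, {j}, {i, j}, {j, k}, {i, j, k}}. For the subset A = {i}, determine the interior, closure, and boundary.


int(A) = ∅, cl(A) = {i}, ∂A = {i}.

Closed sets in (X, τ) are complements of opens:
  closed(X, τ) = {∅, {i}, {k}, {i, k}, {i, j, k}}.
int(A) = ⋃ {U ∈ τ : U ⊆ A}. Opens contained in A: ∅.
Taking the union of these: int(A) = ∅.
cl(A) = ⋂ {C closed : A ⊆ C}. Closed sets containing A: {i}, {i, k}, {i, j, k}.
Intersecting these: cl(A) = {i}.
∂A = cl(A) ∖ int(A) = {i} ∖ ∅ = {i}.


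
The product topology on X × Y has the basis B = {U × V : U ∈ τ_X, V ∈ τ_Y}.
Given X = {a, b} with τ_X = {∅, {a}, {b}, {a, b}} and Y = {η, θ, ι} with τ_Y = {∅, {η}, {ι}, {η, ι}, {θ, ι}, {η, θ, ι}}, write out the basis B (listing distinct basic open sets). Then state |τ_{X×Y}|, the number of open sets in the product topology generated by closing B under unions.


Basis B = {∅ × ∅, {a} × {η}, {a} × {ι}, {b} × {η}, {b} × {ι}, {a} × {η, ι}, {a, b} × {η}, {a} × {θ, ι}, {a, b} × {ι}, {b} × {η, ι}, {b} × {θ, ι}, {a} × {η, θ, ι}, {b} × {η, θ, ι}, {a, b} × {η, ι}, {a, b} × {θ, ι}, {a, b} × {η, θ, ι}}; |τ_{X×Y}| = 36.

Enumerate products U × V with U ∈ τ_X, V ∈ τ_Y (deduplicated):
  ∅ × ∅ = {} (∅)
  {a} × {η} = {(a,η)}
  {a} × {ι} = {(a,ι)}
  {b} × {η} = {(b,η)}
  {b} × {ι} = {(b,ι)}
  {a} × {η, ι} = {(a,η), (a,ι)}
  {a, b} × {η} = {(a,η), (b,η)}
  {a} × {θ, ι} = {(a,θ), (a,ι)}
  {a, b} × {ι} = {(a,ι), (b,ι)}
  {b} × {η, ι} = {(b,η), (b,ι)}
  {b} × {θ, ι} = {(b,θ), (b,ι)}
  {a} × {η, θ, ι} = {(a,η), (a,θ), (a,ι)}
  {b} × {η, θ, ι} = {(b,η), (b,θ), (b,ι)}
  {a, b} × {η, ι} = {(a,η), (a,ι), (b,η), (b,ι)}
  {a, b} × {θ, ι} = {(a,θ), (a,ι), (b,θ), (b,ι)}
  {a, b} × {η, θ, ι} = {(a,η), (a,θ), (a,ι), (b,η), (b,θ), (b,ι)}
These 16 distinct sets form the basis B.
Close under arbitrary unions to get τ_{X×Y}; counting gives |τ_{X×Y}| = 36.


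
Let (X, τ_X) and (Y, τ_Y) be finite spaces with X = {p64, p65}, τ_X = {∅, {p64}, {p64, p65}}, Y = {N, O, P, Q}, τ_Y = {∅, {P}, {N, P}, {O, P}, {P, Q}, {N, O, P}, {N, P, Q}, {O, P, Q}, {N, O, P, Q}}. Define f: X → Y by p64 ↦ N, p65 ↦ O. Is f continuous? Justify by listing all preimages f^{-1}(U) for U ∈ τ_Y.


f is NOT continuous.

Compute f^{-1}(U) for each U ∈ τ_Y:
  U = ∅: f^{-1}(U) = ∅ ∈ τ_X ✓.
  U = {P}: f^{-1}(U) = ∅ ∈ τ_X ✓.
  U = {N, P}: f^{-1}(U) = {p64} ∈ τ_X ✓.
  U = {O, P}: f^{-1}(U) = {p65} ∉ τ_X ✗.
  U = {P, Q}: f^{-1}(U) = ∅ ∈ τ_X ✓.
  U = {N, O, P}: f^{-1}(U) = {p64, p65} ∈ τ_X ✓.
  U = {N, P, Q}: f^{-1}(U) = {p64} ∈ τ_X ✓.
  U = {O, P, Q}: f^{-1}(U) = {p65} ∉ τ_X ✗.
  U = {N, O, P, Q}: f^{-1}(U) = {p64, p65} ∈ τ_X ✓.
Found U = {O, P} with f^{-1}(U) = {p65} not in τ_X. Therefore f is NOT continuous.


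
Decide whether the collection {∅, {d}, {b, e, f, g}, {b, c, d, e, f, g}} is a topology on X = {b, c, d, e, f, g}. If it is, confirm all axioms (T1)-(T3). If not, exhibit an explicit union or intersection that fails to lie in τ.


τ is NOT a topology on X.

Axiom (T1): ∅ ∈ τ? Yes; X ∈ τ? Yes.
Axiom (T2/T3): check pairwise unions and intersections of members of τ.
Counterexample for (T2): {d} ∪ {b, e, f, g} = {b, d, e, f, g} ∉ τ. Therefore τ is NOT a topology.


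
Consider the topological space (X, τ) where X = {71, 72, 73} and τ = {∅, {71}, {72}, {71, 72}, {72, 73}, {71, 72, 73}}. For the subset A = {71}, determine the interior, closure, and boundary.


int(A) = {71}, cl(A) = {71}, ∂A = ∅.

Closed sets in (X, τ) are complements of opens:
  closed(X, τ) = {∅, {71}, {73}, {71, 73}, {72, 73}, {71, 72, 73}}.
int(A) = ⋃ {U ∈ τ : U ⊆ A}. Opens contained in A: ∅, {71}.
Taking the union of these: int(A) = {71}.
cl(A) = ⋂ {C closed : A ⊆ C}. Closed sets containing A: {71}, {71, 73}, {71, 72, 73}.
Intersecting these: cl(A) = {71}.
∂A = cl(A) ∖ int(A) = {71} ∖ {71} = ∅.


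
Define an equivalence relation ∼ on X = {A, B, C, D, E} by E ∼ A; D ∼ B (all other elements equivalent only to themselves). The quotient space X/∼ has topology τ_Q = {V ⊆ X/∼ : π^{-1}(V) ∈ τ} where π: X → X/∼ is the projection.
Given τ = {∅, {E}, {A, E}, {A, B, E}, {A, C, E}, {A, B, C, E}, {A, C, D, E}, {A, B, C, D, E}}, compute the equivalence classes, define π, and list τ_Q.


X/∼ = {[A=E], [B=D], [C]}; |τ_Q| = 4.

Equivalence classes: [A=E], [B=D], [C].
Quotient map π: X → X/∼ sends A ↦ [A=E], B ↦ [B=D], C ↦ [C], D ↦ [B=D], E ↦ [A=E].
For each subset V ⊆ X/∼, compute π^{-1}(V) ⊆ X and check whether π^{-1}(V) ∈ τ. V is open in τ_Q iff π^{-1}(V) ∈ τ.
  V = {}: π^{-1}(V) = ∅ ∈ τ ✓.
  V = {[A=E]}: π^{-1}(V) = {A, E} ∈ τ ✓.
  V = {[B=D]}: π^{-1}(V) = {B, D} ∉ τ ✗.
  V = {[A=E], [B=D]}: π^{-1}(V) = {A, B, D, E} ∉ τ ✗.
  V = {[C]}: π^{-1}(V) = {C} ∉ τ ✗.
  V = {[A=E], [C]}: π^{-1}(V) = {A, C, E} ∈ τ ✓.
  V = {[B=D], [C]}: π^{-1}(V) = {B, C, D} ∉ τ ✗.
  V = {[A=E], [B=D], [C]}: π^{-1}(V) = {A, B, C, D, E} ∈ τ ✓.
Open sets in the quotient: τ_Q = {{}, {[A=E]}, {[A=E], [C]}, {[A=E], [B=D], [C]}} (4 elements).


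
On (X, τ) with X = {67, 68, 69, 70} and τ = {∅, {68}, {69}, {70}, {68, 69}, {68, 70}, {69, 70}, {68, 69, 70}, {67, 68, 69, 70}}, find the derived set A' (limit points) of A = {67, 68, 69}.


A' = {67}

For each x ∈ X, list the open sets U ∈ τ with x ∈ U, then check whether U ∩ (A ∖ {x}) ≠ ∅ for every such U.
  x = 67: opens ∋ x are {67, 68, 69, 70}; each meets A ∖ {67}, so x IS a limit point.
  x = 68: open {68} ∋ x has {68} ∩ (A ∖ {68}) = ∅, so x is NOT a limit point.
  x = 69: open {69} ∋ x has {69} ∩ (A ∖ {69}) = ∅, so x is NOT a limit point.
  x = 70: open {70} ∋ x has {70} ∩ (A ∖ {70}) = ∅, so x is NOT a limit point.
Collecting: A' = {67}.


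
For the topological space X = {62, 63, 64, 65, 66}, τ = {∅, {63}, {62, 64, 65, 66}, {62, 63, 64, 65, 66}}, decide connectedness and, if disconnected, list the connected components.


(X, τ) is disconnected; components = [{63}, {62, 64, 65, 66}].

Find clopen sets (U ∈ τ with X ∖ U ∈ τ):
  U = ∅, X ∖ U = {62, 63, 64, 65, 66} — both open, so U is clopen.
  U = {63}, X ∖ U = {62, 64, 65, 66} — both open, so U is clopen.
  U = {62, 64, 65, 66}, X ∖ U = {63} — both open, so U is clopen.
  U = {62, 63, 64, 65, 66}, X ∖ U = ∅ — both open, so U is clopen.
Nontrivial clopen(s) exist: e.g. {62, 64, 65, 66}. So (X, τ) is disconnected.
Compute connected components by grouping points that agree on all clopens:
  component: {63}
  component: {62, 64, 65, 66}


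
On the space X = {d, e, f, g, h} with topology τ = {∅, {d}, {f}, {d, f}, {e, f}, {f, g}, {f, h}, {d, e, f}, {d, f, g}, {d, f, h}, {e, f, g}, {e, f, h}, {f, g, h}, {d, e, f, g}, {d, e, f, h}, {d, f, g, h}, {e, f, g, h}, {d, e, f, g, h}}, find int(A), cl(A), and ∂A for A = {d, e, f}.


int(A) = {d, e, f}, cl(A) = {d, e, f, g, h}, ∂A = {g, h}.

Closed sets in (X, τ) are complements of opens:
  closed(X, τ) = {∅, {d}, {e}, {g}, {h}, {d, e}, {d, g}, {d, h}, {e, g}, {e, h}, {g, h}, {d, e, g}, {d, e, h}, {d, g, h}, {e, g, h}, {d, e, g, h}, {e, f, g, h}, {d, e, f, g, h}}.
int(A) = ⋃ {U ∈ τ : U ⊆ A}. Opens contained in A: ∅, {d}, {f}, {d, f}, {e, f}, {d, e, f}.
Taking the union of these: int(A) = {d, e, f}.
cl(A) = ⋂ {C closed : A ⊆ C}. Closed sets containing A: {d, e, f, g, h}.
Intersecting these: cl(A) = {d, e, f, g, h}.
∂A = cl(A) ∖ int(A) = {d, e, f, g, h} ∖ {d, e, f} = {g, h}.


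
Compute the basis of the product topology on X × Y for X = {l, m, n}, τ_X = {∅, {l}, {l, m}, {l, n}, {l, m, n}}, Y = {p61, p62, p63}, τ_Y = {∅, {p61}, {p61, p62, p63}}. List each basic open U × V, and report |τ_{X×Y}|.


Basis B = {∅ × ∅, {l} × {p61}, {l, m} × {p61}, {l, n} × {p61}, {l} × {p61, p62, p63}, {l, m, n} × {p61}, {l, m} × {p61, p62, p63}, {l, n} × {p61, p62, p63}, {l, m, n} × {p61, p62, p63}}; |τ_{X×Y}| = 14.

Enumerate products U × V with U ∈ τ_X, V ∈ τ_Y (deduplicated):
  ∅ × ∅ = {} (∅)
  {l} × {p61} = {(l,p61)}
  {l, m} × {p61} = {(l,p61), (m,p61)}
  {l, n} × {p61} = {(l,p61), (n,p61)}
  {l} × {p61, p62, p63} = {(l,p61), (l,p62), (l,p63)}
  {l, m, n} × {p61} = {(l,p61), (m,p61), (n,p61)}
  {l, m} × {p61, p62, p63} = {(l,p61), (l,p62), (l,p63), (m,p61), (m,p62), (m,p63)}
  {l, n} × {p61, p62, p63} = {(l,p61), (l,p62), (l,p63), (n,p61), (n,p62), (n,p63)}
  {l, m, n} × {p61, p62, p63} = {(l,p61), (l,p62), (l,p63), (m,p61), (m,p62), (m,p63), (n,p61), (n,p62), (n,p63)}
These 9 distinct sets form the basis B.
Close under arbitrary unions to get τ_{X×Y}; counting gives |τ_{X×Y}| = 14.


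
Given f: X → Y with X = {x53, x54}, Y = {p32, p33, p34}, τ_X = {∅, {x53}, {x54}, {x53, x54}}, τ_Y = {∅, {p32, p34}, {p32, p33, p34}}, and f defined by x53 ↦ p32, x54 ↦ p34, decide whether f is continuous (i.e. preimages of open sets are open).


f IS continuous.

Compute f^{-1}(U) for each U ∈ τ_Y:
  U = ∅: f^{-1}(U) = ∅ ∈ τ_X ✓.
  U = {p32, p34}: f^{-1}(U) = {x53, x54} ∈ τ_X ✓.
  U = {p32, p33, p34}: f^{-1}(U) = {x53, x54} ∈ τ_X ✓.
Every preimage lies in τ_X, so f IS continuous.


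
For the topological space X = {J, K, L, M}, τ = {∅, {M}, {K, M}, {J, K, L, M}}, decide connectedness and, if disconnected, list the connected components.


(X, τ) is connected.

Find clopen sets (U ∈ τ with X ∖ U ∈ τ):
  U = ∅, X ∖ U = {J, K, L, M} — both open, so U is clopen.
  U = {J, K, L, M}, X ∖ U = ∅ — both open, so U is clopen.
Only trivial clopens (∅ and X) exist, so (X, τ) is connected.
Compute connected components by grouping points that agree on all clopens:
  component: {J, K, L, M}


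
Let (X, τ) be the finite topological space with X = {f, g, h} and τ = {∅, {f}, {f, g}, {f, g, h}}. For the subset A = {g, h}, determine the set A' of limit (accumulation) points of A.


A' = {h}

For each x ∈ X, list the open sets U ∈ τ with x ∈ U, then check whether U ∩ (A ∖ {x}) ≠ ∅ for every such U.
  x = f: open {f} ∋ x has {f} ∩ (A ∖ {f}) = ∅, so x is NOT a limit point.
  x = g: open {f, g} ∋ x has {f, g} ∩ (A ∖ {g}) = ∅, so x is NOT a limit point.
  x = h: opens ∋ x are {f, g, h}; each meets A ∖ {h}, so x IS a limit point.
Collecting: A' = {h}.


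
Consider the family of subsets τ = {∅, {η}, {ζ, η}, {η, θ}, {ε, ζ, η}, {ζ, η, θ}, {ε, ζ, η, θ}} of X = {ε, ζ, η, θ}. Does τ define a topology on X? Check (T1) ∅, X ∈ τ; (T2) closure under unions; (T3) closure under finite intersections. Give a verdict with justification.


τ IS a topology on X.

Axiom (T1): ∅ ∈ τ? Yes; X ∈ τ? Yes.
Axiom (T2/T3): check pairwise unions and intersections of members of τ.
All pairwise intersections and unions checked — each lies in τ. Therefore τ satisfies (T1), (T2), (T3): it IS a topology on X.


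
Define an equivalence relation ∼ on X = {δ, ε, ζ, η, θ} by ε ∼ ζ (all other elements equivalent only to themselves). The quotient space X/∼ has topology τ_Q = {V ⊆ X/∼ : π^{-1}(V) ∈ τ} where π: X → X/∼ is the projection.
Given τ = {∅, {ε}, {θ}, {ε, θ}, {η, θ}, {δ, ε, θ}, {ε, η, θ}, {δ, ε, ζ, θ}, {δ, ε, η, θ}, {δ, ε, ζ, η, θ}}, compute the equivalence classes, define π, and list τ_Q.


X/∼ = {[δ], [ε=ζ], [η], [θ]}; |τ_Q| = 5.

Equivalence classes: [δ], [ε=ζ], [η], [θ].
Quotient map π: X → X/∼ sends δ ↦ [δ], ε ↦ [ε=ζ], ζ ↦ [ε=ζ], η ↦ [η], θ ↦ [θ].
For each subset V ⊆ X/∼, compute π^{-1}(V) ⊆ X and check whether π^{-1}(V) ∈ τ. V is open in τ_Q iff π^{-1}(V) ∈ τ.
  V = {}: π^{-1}(V) = ∅ ∈ τ ✓.
  V = {[δ]}: π^{-1}(V) = {δ} ∉ τ ✗.
  V = {[ε=ζ]}: π^{-1}(V) = {ε, ζ} ∉ τ ✗.
  V = {[δ], [ε=ζ]}: π^{-1}(V) = {δ, ε, ζ} ∉ τ ✗.
  V = {[η]}: π^{-1}(V) = {η} ∉ τ ✗.
  V = {[δ], [η]}: π^{-1}(V) = {δ, η} ∉ τ ✗.
  V = {[ε=ζ], [η]}: π^{-1}(V) = {ε, ζ, η} ∉ τ ✗.
  V = {[δ], [ε=ζ], [η]}: π^{-1}(V) = {δ, ε, ζ, η} ∉ τ ✗.
  V = {[θ]}: π^{-1}(V) = {θ} ∈ τ ✓.
  V = {[δ], [θ]}: π^{-1}(V) = {δ, θ} ∉ τ ✗.
  V = {[ε=ζ], [θ]}: π^{-1}(V) = {ε, ζ, θ} ∉ τ ✗.
  V = {[δ], [ε=ζ], [θ]}: π^{-1}(V) = {δ, ε, ζ, θ} ∈ τ ✓.
  V = {[η], [θ]}: π^{-1}(V) = {η, θ} ∈ τ ✓.
  V = {[δ], [η], [θ]}: π^{-1}(V) = {δ, η, θ} ∉ τ ✗.
  V = {[ε=ζ], [η], [θ]}: π^{-1}(V) = {ε, ζ, η, θ} ∉ τ ✗.
  V = {[δ], [ε=ζ], [η], [θ]}: π^{-1}(V) = {δ, ε, ζ, η, θ} ∈ τ ✓.
Open sets in the quotient: τ_Q = {{}, {[θ]}, {[δ], [ε=ζ], [θ]}, {[η], [θ]}, {[δ], [ε=ζ], [η], [θ]}} (5 elements).


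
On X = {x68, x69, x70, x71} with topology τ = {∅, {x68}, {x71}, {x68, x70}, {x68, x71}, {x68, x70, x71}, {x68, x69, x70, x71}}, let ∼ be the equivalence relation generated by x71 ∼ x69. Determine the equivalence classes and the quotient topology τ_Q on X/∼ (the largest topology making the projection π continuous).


X/∼ = {[x68], [x69=x71], [x70]}; |τ_Q| = 4.

Equivalence classes: [x68], [x69=x71], [x70].
Quotient map π: X → X/∼ sends x68 ↦ [x68], x69 ↦ [x69=x71], x70 ↦ [x70], x71 ↦ [x69=x71].
For each subset V ⊆ X/∼, compute π^{-1}(V) ⊆ X and check whether π^{-1}(V) ∈ τ. V is open in τ_Q iff π^{-1}(V) ∈ τ.
  V = {}: π^{-1}(V) = ∅ ∈ τ ✓.
  V = {[x68]}: π^{-1}(V) = {x68} ∈ τ ✓.
  V = {[x69=x71]}: π^{-1}(V) = {x69, x71} ∉ τ ✗.
  V = {[x68], [x69=x71]}: π^{-1}(V) = {x68, x69, x71} ∉ τ ✗.
  V = {[x70]}: π^{-1}(V) = {x70} ∉ τ ✗.
  V = {[x68], [x70]}: π^{-1}(V) = {x68, x70} ∈ τ ✓.
  V = {[x69=x71], [x70]}: π^{-1}(V) = {x69, x70, x71} ∉ τ ✗.
  V = {[x68], [x69=x71], [x70]}: π^{-1}(V) = {x68, x69, x70, x71} ∈ τ ✓.
Open sets in the quotient: τ_Q = {{}, {[x68]}, {[x68], [x70]}, {[x68], [x69=x71], [x70]}} (4 elements).


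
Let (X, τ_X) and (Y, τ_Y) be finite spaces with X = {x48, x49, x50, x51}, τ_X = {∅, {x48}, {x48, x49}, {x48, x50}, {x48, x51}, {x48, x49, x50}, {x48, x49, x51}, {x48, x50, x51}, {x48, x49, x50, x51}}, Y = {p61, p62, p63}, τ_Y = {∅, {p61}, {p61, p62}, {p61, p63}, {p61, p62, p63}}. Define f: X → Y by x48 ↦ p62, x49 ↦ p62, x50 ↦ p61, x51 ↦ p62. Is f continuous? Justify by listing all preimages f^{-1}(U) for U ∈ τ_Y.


f is NOT continuous.

Compute f^{-1}(U) for each U ∈ τ_Y:
  U = ∅: f^{-1}(U) = ∅ ∈ τ_X ✓.
  U = {p61}: f^{-1}(U) = {x50} ∉ τ_X ✗.
  U = {p61, p62}: f^{-1}(U) = {x48, x49, x50, x51} ∈ τ_X ✓.
  U = {p61, p63}: f^{-1}(U) = {x50} ∉ τ_X ✗.
  U = {p61, p62, p63}: f^{-1}(U) = {x48, x49, x50, x51} ∈ τ_X ✓.
Found U = {p61} with f^{-1}(U) = {x50} not in τ_X. Therefore f is NOT continuous.


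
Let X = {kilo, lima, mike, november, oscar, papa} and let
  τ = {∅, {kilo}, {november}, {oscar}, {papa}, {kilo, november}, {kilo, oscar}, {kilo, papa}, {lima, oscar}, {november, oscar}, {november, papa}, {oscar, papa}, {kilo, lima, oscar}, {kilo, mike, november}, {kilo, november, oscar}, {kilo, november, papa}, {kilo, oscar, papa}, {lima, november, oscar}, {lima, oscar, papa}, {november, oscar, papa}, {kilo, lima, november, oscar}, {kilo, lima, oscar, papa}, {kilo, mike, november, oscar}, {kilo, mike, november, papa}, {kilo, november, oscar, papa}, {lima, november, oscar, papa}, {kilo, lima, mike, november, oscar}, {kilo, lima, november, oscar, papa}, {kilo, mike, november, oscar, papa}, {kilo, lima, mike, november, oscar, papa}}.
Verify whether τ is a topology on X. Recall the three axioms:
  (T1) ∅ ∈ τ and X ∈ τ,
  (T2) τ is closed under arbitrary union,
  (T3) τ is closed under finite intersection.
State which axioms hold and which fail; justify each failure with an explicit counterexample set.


τ IS a topology on X.

Axiom (T1): ∅ ∈ τ? Yes; X ∈ τ? Yes.
Axiom (T2/T3): check pairwise unions and intersections of members of τ.
All pairwise intersections and unions checked — each lies in τ. Therefore τ satisfies (T1), (T2), (T3): it IS a topology on X.


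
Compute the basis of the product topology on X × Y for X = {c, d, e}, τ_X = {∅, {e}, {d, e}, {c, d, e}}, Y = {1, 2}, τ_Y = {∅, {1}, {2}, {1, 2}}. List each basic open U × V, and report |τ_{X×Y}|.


Basis B = {∅ × ∅, {e} × {1}, {e} × {2}, {d, e} × {1}, {d, e} × {2}, {e} × {1, 2}, {c, d, e} × {1}, {c, d, e} × {2}, {d, e} × {1, 2}, {c, d, e} × {1, 2}}; |τ_{X×Y}| = 16.

Enumerate products U × V with U ∈ τ_X, V ∈ τ_Y (deduplicated):
  ∅ × ∅ = {} (∅)
  {e} × {1} = {(e,1)}
  {e} × {2} = {(e,2)}
  {d, e} × {1} = {(d,1), (e,1)}
  {d, e} × {2} = {(d,2), (e,2)}
  {e} × {1, 2} = {(e,1), (e,2)}
  {c, d, e} × {1} = {(c,1), (d,1), (e,1)}
  {c, d, e} × {2} = {(c,2), (d,2), (e,2)}
  {d, e} × {1, 2} = {(d,1), (d,2), (e,1), (e,2)}
  {c, d, e} × {1, 2} = {(c,1), (c,2), (d,1), (d,2), (e,1), (e,2)}
These 10 distinct sets form the basis B.
Close under arbitrary unions to get τ_{X×Y}; counting gives |τ_{X×Y}| = 16.


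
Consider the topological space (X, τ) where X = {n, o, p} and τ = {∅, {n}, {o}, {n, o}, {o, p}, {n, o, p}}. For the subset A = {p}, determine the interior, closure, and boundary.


int(A) = ∅, cl(A) = {p}, ∂A = {p}.

Closed sets in (X, τ) are complements of opens:
  closed(X, τ) = {∅, {n}, {p}, {n, p}, {o, p}, {n, o, p}}.
int(A) = ⋃ {U ∈ τ : U ⊆ A}. Opens contained in A: ∅.
Taking the union of these: int(A) = ∅.
cl(A) = ⋂ {C closed : A ⊆ C}. Closed sets containing A: {p}, {n, p}, {o, p}, {n, o, p}.
Intersecting these: cl(A) = {p}.
∂A = cl(A) ∖ int(A) = {p} ∖ ∅ = {p}.


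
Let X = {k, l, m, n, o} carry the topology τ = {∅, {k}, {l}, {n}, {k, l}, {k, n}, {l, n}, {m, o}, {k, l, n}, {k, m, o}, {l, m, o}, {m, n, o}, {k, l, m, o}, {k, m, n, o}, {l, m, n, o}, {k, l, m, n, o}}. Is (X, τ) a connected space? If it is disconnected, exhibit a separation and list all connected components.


(X, τ) is disconnected; components = [{k}, {l}, {n}, {m, o}].

Find clopen sets (U ∈ τ with X ∖ U ∈ τ):
  U = ∅, X ∖ U = {k, l, m, n, o} — both open, so U is clopen.
  U = {k}, X ∖ U = {l, m, n, o} — both open, so U is clopen.
  U = {l}, X ∖ U = {k, m, n, o} — both open, so U is clopen.
  U = {n}, X ∖ U = {k, l, m, o} — both open, so U is clopen.
  U = {k, l}, X ∖ U = {m, n, o} — both open, so U is clopen.
  U = {k, n}, X ∖ U = {l, m, o} — both open, so U is clopen.
  U = {l, n}, X ∖ U = {k, m, o} — both open, so U is clopen.
  U = {m, o}, X ∖ U = {k, l, n} — both open, so U is clopen.
  U = {k, l, n}, X ∖ U = {m, o} — both open, so U is clopen.
  U = {k, m, o}, X ∖ U = {l, n} — both open, so U is clopen.
  U = {l, m, o}, X ∖ U = {k, n} — both open, so U is clopen.
  U = {m, n, o}, X ∖ U = {k, l} — both open, so U is clopen.
  U = {k, l, m, o}, X ∖ U = {n} — both open, so U is clopen.
  U = {k, m, n, o}, X ∖ U = {l} — both open, so U is clopen.
  U = {l, m, n, o}, X ∖ U = {k} — both open, so U is clopen.
  U = {k, l, m, n, o}, X ∖ U = ∅ — both open, so U is clopen.
Nontrivial clopen(s) exist: e.g. {l}. So (X, τ) is disconnected.
Compute connected components by grouping points that agree on all clopens:
  component: {k}
  component: {l}
  component: {n}
  component: {m, o}


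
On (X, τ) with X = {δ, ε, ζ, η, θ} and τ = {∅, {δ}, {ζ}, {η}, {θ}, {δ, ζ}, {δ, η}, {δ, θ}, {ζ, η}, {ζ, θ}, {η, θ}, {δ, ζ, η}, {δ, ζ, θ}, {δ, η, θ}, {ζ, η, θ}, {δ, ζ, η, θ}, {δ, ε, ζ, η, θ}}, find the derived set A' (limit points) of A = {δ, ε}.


A' = {ε}

For each x ∈ X, list the open sets U ∈ τ with x ∈ U, then check whether U ∩ (A ∖ {x}) ≠ ∅ for every such U.
  x = δ: open {δ} ∋ x has {δ} ∩ (A ∖ {δ}) = ∅, so x is NOT a limit point.
  x = ε: opens ∋ x are {δ, ε, ζ, η, θ}; each meets A ∖ {ε}, so x IS a limit point.
  x = ζ: open {ζ} ∋ x has {ζ} ∩ (A ∖ {ζ}) = ∅, so x is NOT a limit point.
  x = η: open {η} ∋ x has {η} ∩ (A ∖ {η}) = ∅, so x is NOT a limit point.
  x = θ: open {θ} ∋ x has {θ} ∩ (A ∖ {θ}) = ∅, so x is NOT a limit point.
Collecting: A' = {ε}.


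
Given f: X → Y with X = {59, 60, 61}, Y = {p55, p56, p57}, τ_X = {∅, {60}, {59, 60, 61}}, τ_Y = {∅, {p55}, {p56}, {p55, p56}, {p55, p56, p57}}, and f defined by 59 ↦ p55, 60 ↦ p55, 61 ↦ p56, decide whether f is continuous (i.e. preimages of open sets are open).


f is NOT continuous.

Compute f^{-1}(U) for each U ∈ τ_Y:
  U = ∅: f^{-1}(U) = ∅ ∈ τ_X ✓.
  U = {p55}: f^{-1}(U) = {59, 60} ∉ τ_X ✗.
  U = {p56}: f^{-1}(U) = {61} ∉ τ_X ✗.
  U = {p55, p56}: f^{-1}(U) = {59, 60, 61} ∈ τ_X ✓.
  U = {p55, p56, p57}: f^{-1}(U) = {59, 60, 61} ∈ τ_X ✓.
Found U = {p55} with f^{-1}(U) = {59, 60} not in τ_X. Therefore f is NOT continuous.


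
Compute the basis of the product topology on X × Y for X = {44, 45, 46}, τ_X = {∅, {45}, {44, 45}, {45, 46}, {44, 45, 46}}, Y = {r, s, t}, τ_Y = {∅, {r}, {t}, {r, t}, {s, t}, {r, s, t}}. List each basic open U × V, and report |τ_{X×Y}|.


Basis B = {∅ × ∅, {45} × {r}, {45} × {t}, {44, 45} × {r}, {44, 45} × {t}, {45} × {r, t}, {45, 46} × {r}, {45} × {s, t}, {45, 46} × {t}, {44, 45, 46} × {r}, {44, 45, 46} × {t}, {45} × {r, s, t}, {44, 45} × {r, t}, {44, 45} × {s, t}, {45, 46} × {r, t}, {45, 46} × {s, t}, {44, 45} × {r, s, t}, {44, 45, 46} × {r, t}, {44, 45, 46} × {s, t}, {45, 46} × {r, s, t}, {44, 45, 46} × {r, s, t}}; |τ_{X×Y}| = 70.

Enumerate products U × V with U ∈ τ_X, V ∈ τ_Y (deduplicated):
  ∅ × ∅ = {} (∅)
  {45} × {r} = {(45,r)}
  {45} × {t} = {(45,t)}
  {44, 45} × {r} = {(44,r), (45,r)}
  {44, 45} × {t} = {(44,t), (45,t)}
  {45} × {r, t} = {(45,r), (45,t)}
  {45, 46} × {r} = {(45,r), (46,r)}
  {45} × {s, t} = {(45,s), (45,t)}
  {45, 46} × {t} = {(45,t), (46,t)}
  {44, 45, 46} × {r} = {(44,r), (45,r), (46,r)}
  {44, 45, 46} × {t} = {(44,t), (45,t), (46,t)}
  {45} × {r, s, t} = {(45,r), (45,s), (45,t)}
  {44, 45} × {r, t} = {(44,r), (44,t), (45,r), (45,t)}
  {44, 45} × {s, t} = {(44,s), (44,t), (45,s), (45,t)}
  {45, 46} × {r, t} = {(45,r), (45,t), (46,r), (46,t)}
  {45, 46} × {s, t} = {(45,s), (45,t), (46,s), (46,t)}
  {44, 45} × {r, s, t} = {(44,r), (44,s), (44,t), (45,r), (45,s), (45,t)}
  {44, 45, 46} × {r, t} = {(44,r), (44,t), (45,r), (45,t), (46,r), (46,t)}
  {44, 45, 46} × {s, t} = {(44,s), (44,t), (45,s), (45,t), (46,s), (46,t)}
  {45, 46} × {r, s, t} = {(45,r), (45,s), (45,t), (46,r), (46,s), (46,t)}
  {44, 45, 46} × {r, s, t} = {(44,r), (44,s), (44,t), (45,r), (45,s), (45,t), (46,r), (46,s), (46,t)}
These 21 distinct sets form the basis B.
Close under arbitrary unions to get τ_{X×Y}; counting gives |τ_{X×Y}| = 70.


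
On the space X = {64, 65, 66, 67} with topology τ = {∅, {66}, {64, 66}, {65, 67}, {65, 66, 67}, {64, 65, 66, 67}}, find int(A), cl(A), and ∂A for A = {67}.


int(A) = ∅, cl(A) = {65, 67}, ∂A = {65, 67}.

Closed sets in (X, τ) are complements of opens:
  closed(X, τ) = {∅, {64}, {64, 66}, {65, 67}, {64, 65, 67}, {64, 65, 66, 67}}.
int(A) = ⋃ {U ∈ τ : U ⊆ A}. Opens contained in A: ∅.
Taking the union of these: int(A) = ∅.
cl(A) = ⋂ {C closed : A ⊆ C}. Closed sets containing A: {65, 67}, {64, 65, 67}, {64, 65, 66, 67}.
Intersecting these: cl(A) = {65, 67}.
∂A = cl(A) ∖ int(A) = {65, 67} ∖ ∅ = {65, 67}.


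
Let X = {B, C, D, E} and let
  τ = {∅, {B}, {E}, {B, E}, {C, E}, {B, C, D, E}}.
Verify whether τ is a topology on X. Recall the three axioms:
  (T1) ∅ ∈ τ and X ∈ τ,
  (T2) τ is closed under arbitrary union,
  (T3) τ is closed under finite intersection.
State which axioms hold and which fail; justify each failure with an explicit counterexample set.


τ is NOT a topology on X.

Axiom (T1): ∅ ∈ τ? Yes; X ∈ τ? Yes.
Axiom (T2/T3): check pairwise unions and intersections of members of τ.
Counterexample for (T2): {B} ∪ {C, E} = {B, C, E} ∉ τ. Therefore τ is NOT a topology.


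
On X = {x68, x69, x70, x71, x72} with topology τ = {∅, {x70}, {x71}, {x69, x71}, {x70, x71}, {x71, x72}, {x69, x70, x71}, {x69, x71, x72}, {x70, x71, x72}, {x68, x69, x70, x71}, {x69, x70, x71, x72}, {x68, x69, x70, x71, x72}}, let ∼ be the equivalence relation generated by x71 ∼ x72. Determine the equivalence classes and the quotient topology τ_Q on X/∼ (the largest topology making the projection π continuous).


X/∼ = {[x68], [x69], [x70], [x71=x72]}; |τ_Q| = 7.

Equivalence classes: [x68], [x69], [x70], [x71=x72].
Quotient map π: X → X/∼ sends x68 ↦ [x68], x69 ↦ [x69], x70 ↦ [x70], x71 ↦ [x71=x72], x72 ↦ [x71=x72].
For each subset V ⊆ X/∼, compute π^{-1}(V) ⊆ X and check whether π^{-1}(V) ∈ τ. V is open in τ_Q iff π^{-1}(V) ∈ τ.
  V = {}: π^{-1}(V) = ∅ ∈ τ ✓.
  V = {[x68]}: π^{-1}(V) = {x68} ∉ τ ✗.
  V = {[x69]}: π^{-1}(V) = {x69} ∉ τ ✗.
  V = {[x68], [x69]}: π^{-1}(V) = {x68, x69} ∉ τ ✗.
  V = {[x70]}: π^{-1}(V) = {x70} ∈ τ ✓.
  V = {[x68], [x70]}: π^{-1}(V) = {x68, x70} ∉ τ ✗.
  V = {[x69], [x70]}: π^{-1}(V) = {x69, x70} ∉ τ ✗.
  V = {[x68], [x69], [x70]}: π^{-1}(V) = {x68, x69, x70} ∉ τ ✗.
  V = {[x71=x72]}: π^{-1}(V) = {x71, x72} ∈ τ ✓.
  V = {[x68], [x71=x72]}: π^{-1}(V) = {x68, x71, x72} ∉ τ ✗.
  V = {[x69], [x71=x72]}: π^{-1}(V) = {x69, x71, x72} ∈ τ ✓.
  V = {[x68], [x69], [x71=x72]}: π^{-1}(V) = {x68, x69, x71, x72} ∉ τ ✗.
  V = {[x70], [x71=x72]}: π^{-1}(V) = {x70, x71, x72} ∈ τ ✓.
  V = {[x68], [x70], [x71=x72]}: π^{-1}(V) = {x68, x70, x71, x72} ∉ τ ✗.
  V = {[x69], [x70], [x71=x72]}: π^{-1}(V) = {x69, x70, x71, x72} ∈ τ ✓.
  V = {[x68], [x69], [x70], [x71=x72]}: π^{-1}(V) = {x68, x69, x70, x71, x72} ∈ τ ✓.
Open sets in the quotient: τ_Q = {{}, {[x70]}, {[x71=x72]}, {[x69], [x71=x72]}, {[x70], [x71=x72]}, {[x69], [x70], [x71=x72]}, {[x68], [x69], [x70], [x71=x72]}} (7 elements).


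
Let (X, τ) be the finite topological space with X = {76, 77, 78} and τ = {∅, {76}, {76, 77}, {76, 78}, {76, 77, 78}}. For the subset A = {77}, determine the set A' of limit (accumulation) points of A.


A' = ∅

For each x ∈ X, list the open sets U ∈ τ with x ∈ U, then check whether U ∩ (A ∖ {x}) ≠ ∅ for every such U.
  x = 76: open {76} ∋ x has {76} ∩ (A ∖ {76}) = ∅, so x is NOT a limit point.
  x = 77: open {76, 77} ∋ x has {76, 77} ∩ (A ∖ {77}) = ∅, so x is NOT a limit point.
  x = 78: open {76, 78} ∋ x has {76, 78} ∩ (A ∖ {78}) = ∅, so x is NOT a limit point.
Collecting: A' = ∅.


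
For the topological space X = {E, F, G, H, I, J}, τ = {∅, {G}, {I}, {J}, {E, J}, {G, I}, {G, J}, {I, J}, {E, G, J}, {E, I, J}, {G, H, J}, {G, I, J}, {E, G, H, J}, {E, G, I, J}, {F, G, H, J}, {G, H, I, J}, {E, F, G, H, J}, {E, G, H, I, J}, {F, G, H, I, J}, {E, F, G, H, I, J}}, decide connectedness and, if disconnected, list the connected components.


(X, τ) is disconnected; components = [{I}, {E, F, G, H, J}].

Find clopen sets (U ∈ τ with X ∖ U ∈ τ):
  U = ∅, X ∖ U = {E, F, G, H, I, J} — both open, so U is clopen.
  U = {I}, X ∖ U = {E, F, G, H, J} — both open, so U is clopen.
  U = {E, F, G, H, J}, X ∖ U = {I} — both open, so U is clopen.
  U = {E, F, G, H, I, J}, X ∖ U = ∅ — both open, so U is clopen.
Nontrivial clopen(s) exist: e.g. {E, F, G, H, J}. So (X, τ) is disconnected.
Compute connected components by grouping points that agree on all clopens:
  component: {I}
  component: {E, F, G, H, J}


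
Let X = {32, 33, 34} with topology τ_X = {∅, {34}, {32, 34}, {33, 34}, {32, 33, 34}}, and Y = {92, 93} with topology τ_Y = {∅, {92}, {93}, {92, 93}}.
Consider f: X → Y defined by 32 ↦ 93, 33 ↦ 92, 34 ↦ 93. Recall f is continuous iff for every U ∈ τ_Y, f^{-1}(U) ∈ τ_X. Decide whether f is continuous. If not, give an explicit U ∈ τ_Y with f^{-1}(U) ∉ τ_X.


f is NOT continuous.

Compute f^{-1}(U) for each U ∈ τ_Y:
  U = ∅: f^{-1}(U) = ∅ ∈ τ_X ✓.
  U = {92}: f^{-1}(U) = {33} ∉ τ_X ✗.
  U = {93}: f^{-1}(U) = {32, 34} ∈ τ_X ✓.
  U = {92, 93}: f^{-1}(U) = {32, 33, 34} ∈ τ_X ✓.
Found U = {92} with f^{-1}(U) = {33} not in τ_X. Therefore f is NOT continuous.


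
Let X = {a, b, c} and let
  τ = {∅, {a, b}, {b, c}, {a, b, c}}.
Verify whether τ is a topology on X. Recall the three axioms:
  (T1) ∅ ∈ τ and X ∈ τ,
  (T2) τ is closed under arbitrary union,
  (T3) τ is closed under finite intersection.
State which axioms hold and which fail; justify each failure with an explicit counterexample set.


τ is NOT a topology on X.

Axiom (T1): ∅ ∈ τ? Yes; X ∈ τ? Yes.
Axiom (T2/T3): check pairwise unions and intersections of members of τ.
Counterexample for (T3): {a, b} ∩ {b, c} = {b} ∉ τ. Therefore τ is NOT a topology.


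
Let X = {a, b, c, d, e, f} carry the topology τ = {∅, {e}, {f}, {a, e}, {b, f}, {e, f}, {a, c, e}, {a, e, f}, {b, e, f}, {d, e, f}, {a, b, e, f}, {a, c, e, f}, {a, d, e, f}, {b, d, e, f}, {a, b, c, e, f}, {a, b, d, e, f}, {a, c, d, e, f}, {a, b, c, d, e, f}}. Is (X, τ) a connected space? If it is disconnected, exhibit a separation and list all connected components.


(X, τ) is connected.

Find clopen sets (U ∈ τ with X ∖ U ∈ τ):
  U = ∅, X ∖ U = {a, b, c, d, e, f} — both open, so U is clopen.
  U = {a, b, c, d, e, f}, X ∖ U = ∅ — both open, so U is clopen.
Only trivial clopens (∅ and X) exist, so (X, τ) is connected.
Compute connected components by grouping points that agree on all clopens:
  component: {a, b, c, d, e, f}


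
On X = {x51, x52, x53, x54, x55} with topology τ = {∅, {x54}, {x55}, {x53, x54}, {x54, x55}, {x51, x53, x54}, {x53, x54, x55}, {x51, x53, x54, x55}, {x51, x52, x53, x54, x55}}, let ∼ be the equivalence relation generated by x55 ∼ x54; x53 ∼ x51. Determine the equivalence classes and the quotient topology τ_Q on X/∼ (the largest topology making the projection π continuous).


X/∼ = {[x51=x53], [x52], [x54=x55]}; |τ_Q| = 4.

Equivalence classes: [x51=x53], [x52], [x54=x55].
Quotient map π: X → X/∼ sends x51 ↦ [x51=x53], x52 ↦ [x52], x53 ↦ [x51=x53], x54 ↦ [x54=x55], x55 ↦ [x54=x55].
For each subset V ⊆ X/∼, compute π^{-1}(V) ⊆ X and check whether π^{-1}(V) ∈ τ. V is open in τ_Q iff π^{-1}(V) ∈ τ.
  V = {}: π^{-1}(V) = ∅ ∈ τ ✓.
  V = {[x51=x53]}: π^{-1}(V) = {x51, x53} ∉ τ ✗.
  V = {[x52]}: π^{-1}(V) = {x52} ∉ τ ✗.
  V = {[x51=x53], [x52]}: π^{-1}(V) = {x51, x52, x53} ∉ τ ✗.
  V = {[x54=x55]}: π^{-1}(V) = {x54, x55} ∈ τ ✓.
  V = {[x51=x53], [x54=x55]}: π^{-1}(V) = {x51, x53, x54, x55} ∈ τ ✓.
  V = {[x52], [x54=x55]}: π^{-1}(V) = {x52, x54, x55} ∉ τ ✗.
  V = {[x51=x53], [x52], [x54=x55]}: π^{-1}(V) = {x51, x52, x53, x54, x55} ∈ τ ✓.
Open sets in the quotient: τ_Q = {{}, {[x54=x55]}, {[x51=x53], [x54=x55]}, {[x51=x53], [x52], [x54=x55]}} (4 elements).


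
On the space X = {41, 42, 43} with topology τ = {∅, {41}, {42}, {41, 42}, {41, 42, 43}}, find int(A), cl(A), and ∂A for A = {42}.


int(A) = {42}, cl(A) = {42, 43}, ∂A = {43}.

Closed sets in (X, τ) are complements of opens:
  closed(X, τ) = {∅, {43}, {41, 43}, {42, 43}, {41, 42, 43}}.
int(A) = ⋃ {U ∈ τ : U ⊆ A}. Opens contained in A: ∅, {42}.
Taking the union of these: int(A) = {42}.
cl(A) = ⋂ {C closed : A ⊆ C}. Closed sets containing A: {42, 43}, {41, 42, 43}.
Intersecting these: cl(A) = {42, 43}.
∂A = cl(A) ∖ int(A) = {42, 43} ∖ {42} = {43}.


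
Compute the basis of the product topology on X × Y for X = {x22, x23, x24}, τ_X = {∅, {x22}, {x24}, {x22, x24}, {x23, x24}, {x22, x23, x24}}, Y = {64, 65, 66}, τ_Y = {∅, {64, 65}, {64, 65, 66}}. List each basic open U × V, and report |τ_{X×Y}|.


Basis B = {∅ × ∅, {x22} × {64, 65}, {x24} × {64, 65}, {x22} × {64, 65, 66}, {x24} × {64, 65, 66}, {x22, x24} × {64, 65}, {x23, x24} × {64, 65}, {x22, x24} × {64, 65, 66}, {x22, x23, x24} × {64, 65}, {x23, x24} × {64, 65, 66}, {x22, x23, x24} × {64, 65, 66}}; |τ_{X×Y}| = 18.

Enumerate products U × V with U ∈ τ_X, V ∈ τ_Y (deduplicated):
  ∅ × ∅ = {} (∅)
  {x22} × {64, 65} = {(x22,64), (x22,65)}
  {x24} × {64, 65} = {(x24,64), (x24,65)}
  {x22} × {64, 65, 66} = {(x22,64), (x22,65), (x22,66)}
  {x24} × {64, 65, 66} = {(x24,64), (x24,65), (x24,66)}
  {x22, x24} × {64, 65} = {(x22,64), (x22,65), (x24,64), (x24,65)}
  {x23, x24} × {64, 65} = {(x23,64), (x23,65), (x24,64), (x24,65)}
  {x22, x24} × {64, 65, 66} = {(x22,64), (x22,65), (x22,66), (x24,64), (x24,65), (x24,66)}
  {x22, x23, x24} × {64, 65} = {(x22,64), (x22,65), (x23,64), (x23,65), (x24,64), (x24,65)}
  {x23, x24} × {64, 65, 66} = {(x23,64), (x23,65), (x23,66), (x24,64), (x24,65), (x24,66)}
  {x22, x23, x24} × {64, 65, 66} = {(x22,64), (x22,65), (x22,66), (x23,64), (x23,65), (x23,66), (x24,64), (x24,65), (x24,66)}
These 11 distinct sets form the basis B.
Close under arbitrary unions to get τ_{X×Y}; counting gives |τ_{X×Y}| = 18.


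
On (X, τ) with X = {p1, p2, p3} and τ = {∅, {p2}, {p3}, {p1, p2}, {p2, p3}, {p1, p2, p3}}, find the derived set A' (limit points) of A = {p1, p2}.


A' = {p1}

For each x ∈ X, list the open sets U ∈ τ with x ∈ U, then check whether U ∩ (A ∖ {x}) ≠ ∅ for every such U.
  x = p1: opens ∋ x are {p1, p2}, {p1, p2, p3}; each meets A ∖ {p1}, so x IS a limit point.
  x = p2: open {p2} ∋ x has {p2} ∩ (A ∖ {p2}) = ∅, so x is NOT a limit point.
  x = p3: open {p3} ∋ x has {p3} ∩ (A ∖ {p3}) = ∅, so x is NOT a limit point.
Collecting: A' = {p1}.


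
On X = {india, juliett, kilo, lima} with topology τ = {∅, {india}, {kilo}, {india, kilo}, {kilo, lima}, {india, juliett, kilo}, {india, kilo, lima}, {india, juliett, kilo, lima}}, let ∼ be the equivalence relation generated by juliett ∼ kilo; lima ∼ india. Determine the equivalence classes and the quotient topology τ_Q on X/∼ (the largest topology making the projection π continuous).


X/∼ = {[india=lima], [juliett=kilo]}; |τ_Q| = 2.

Equivalence classes: [india=lima], [juliett=kilo].
Quotient map π: X → X/∼ sends india ↦ [india=lima], juliett ↦ [juliett=kilo], kilo ↦ [juliett=kilo], lima ↦ [india=lima].
For each subset V ⊆ X/∼, compute π^{-1}(V) ⊆ X and check whether π^{-1}(V) ∈ τ. V is open in τ_Q iff π^{-1}(V) ∈ τ.
  V = {}: π^{-1}(V) = ∅ ∈ τ ✓.
  V = {[india=lima]}: π^{-1}(V) = {india, lima} ∉ τ ✗.
  V = {[juliett=kilo]}: π^{-1}(V) = {juliett, kilo} ∉ τ ✗.
  V = {[india=lima], [juliett=kilo]}: π^{-1}(V) = {india, juliett, kilo, lima} ∈ τ ✓.
Open sets in the quotient: τ_Q = {{}, {[india=lima], [juliett=kilo]}} (2 elements).


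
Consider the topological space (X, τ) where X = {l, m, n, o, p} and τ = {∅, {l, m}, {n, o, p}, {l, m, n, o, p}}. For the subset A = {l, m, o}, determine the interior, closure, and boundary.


int(A) = {l, m}, cl(A) = {l, m, n, o, p}, ∂A = {n, o, p}.

Closed sets in (X, τ) are complements of opens:
  closed(X, τ) = {∅, {l, m}, {n, o, p}, {l, m, n, o, p}}.
int(A) = ⋃ {U ∈ τ : U ⊆ A}. Opens contained in A: ∅, {l, m}.
Taking the union of these: int(A) = {l, m}.
cl(A) = ⋂ {C closed : A ⊆ C}. Closed sets containing A: {l, m, n, o, p}.
Intersecting these: cl(A) = {l, m, n, o, p}.
∂A = cl(A) ∖ int(A) = {l, m, n, o, p} ∖ {l, m} = {n, o, p}.


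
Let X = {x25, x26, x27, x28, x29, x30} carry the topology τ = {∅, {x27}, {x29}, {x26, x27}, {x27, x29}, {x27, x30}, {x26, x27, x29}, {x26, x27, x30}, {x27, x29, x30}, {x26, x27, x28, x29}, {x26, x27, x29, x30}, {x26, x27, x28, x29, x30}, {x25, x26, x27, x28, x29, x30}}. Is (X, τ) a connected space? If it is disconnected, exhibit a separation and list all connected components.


(X, τ) is connected.

Find clopen sets (U ∈ τ with X ∖ U ∈ τ):
  U = ∅, X ∖ U = {x25, x26, x27, x28, x29, x30} — both open, so U is clopen.
  U = {x25, x26, x27, x28, x29, x30}, X ∖ U = ∅ — both open, so U is clopen.
Only trivial clopens (∅ and X) exist, so (X, τ) is connected.
Compute connected components by grouping points that agree on all clopens:
  component: {x25, x26, x27, x28, x29, x30}


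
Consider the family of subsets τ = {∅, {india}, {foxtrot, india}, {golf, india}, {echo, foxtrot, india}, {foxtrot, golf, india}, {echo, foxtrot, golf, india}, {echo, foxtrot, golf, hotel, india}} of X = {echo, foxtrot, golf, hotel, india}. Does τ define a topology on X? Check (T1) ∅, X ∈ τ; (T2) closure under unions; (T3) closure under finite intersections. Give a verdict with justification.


τ IS a topology on X.

Axiom (T1): ∅ ∈ τ? Yes; X ∈ τ? Yes.
Axiom (T2/T3): check pairwise unions and intersections of members of τ.
All pairwise intersections and unions checked — each lies in τ. Therefore τ satisfies (T1), (T2), (T3): it IS a topology on X.
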